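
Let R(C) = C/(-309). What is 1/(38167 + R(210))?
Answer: 103/3931131 ≈ 2.6201e-5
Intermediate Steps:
R(C) = -C/309 (R(C) = C*(-1/309) = -C/309)
1/(38167 + R(210)) = 1/(38167 - 1/309*210) = 1/(38167 - 70/103) = 1/(3931131/103) = 103/3931131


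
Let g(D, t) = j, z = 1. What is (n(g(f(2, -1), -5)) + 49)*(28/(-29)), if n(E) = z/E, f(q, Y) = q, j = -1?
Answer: -1344/29 ≈ -46.345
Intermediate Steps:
g(D, t) = -1
n(E) = 1/E
(n(g(f(2, -1), -5)) + 49)*(28/(-29)) = (1/(-1) + 49)*(28/(-29)) = (-1 + 49)*(28*(-1/29)) = 48*(-28/29) = -1344/29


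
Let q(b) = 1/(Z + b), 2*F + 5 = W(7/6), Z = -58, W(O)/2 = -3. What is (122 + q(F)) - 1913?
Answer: -227459/127 ≈ -1791.0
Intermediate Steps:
W(O) = -6 (W(O) = 2*(-3) = -6)
F = -11/2 (F = -5/2 + (½)*(-6) = -5/2 - 3 = -11/2 ≈ -5.5000)
q(b) = 1/(-58 + b)
(122 + q(F)) - 1913 = (122 + 1/(-58 - 11/2)) - 1913 = (122 + 1/(-127/2)) - 1913 = (122 - 2/127) - 1913 = 15492/127 - 1913 = -227459/127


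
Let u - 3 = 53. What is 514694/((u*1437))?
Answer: 257347/40236 ≈ 6.3959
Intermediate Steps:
u = 56 (u = 3 + 53 = 56)
514694/((u*1437)) = 514694/((56*1437)) = 514694/80472 = 514694*(1/80472) = 257347/40236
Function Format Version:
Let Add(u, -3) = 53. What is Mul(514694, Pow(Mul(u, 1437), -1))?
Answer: Rational(257347, 40236) ≈ 6.3959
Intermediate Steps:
u = 56 (u = Add(3, 53) = 56)
Mul(514694, Pow(Mul(u, 1437), -1)) = Mul(514694, Pow(Mul(56, 1437), -1)) = Mul(514694, Pow(80472, -1)) = Mul(514694, Rational(1, 80472)) = Rational(257347, 40236)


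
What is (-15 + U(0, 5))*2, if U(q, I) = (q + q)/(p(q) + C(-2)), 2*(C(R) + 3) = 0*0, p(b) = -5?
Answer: -30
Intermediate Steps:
C(R) = -3 (C(R) = -3 + (0*0)/2 = -3 + (½)*0 = -3 + 0 = -3)
U(q, I) = -q/4 (U(q, I) = (q + q)/(-5 - 3) = (2*q)/(-8) = (2*q)*(-⅛) = -q/4)
(-15 + U(0, 5))*2 = (-15 - ¼*0)*2 = (-15 + 0)*2 = -15*2 = -30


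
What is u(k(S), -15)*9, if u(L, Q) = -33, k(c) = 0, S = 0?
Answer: -297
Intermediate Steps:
u(k(S), -15)*9 = -33*9 = -297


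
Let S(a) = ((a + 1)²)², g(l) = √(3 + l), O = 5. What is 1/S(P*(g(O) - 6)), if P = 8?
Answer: (-47 + 16*√2)⁻⁴ ≈ 2.8340e-6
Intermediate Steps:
S(a) = (1 + a)⁴ (S(a) = ((1 + a)²)² = (1 + a)⁴)
1/S(P*(g(O) - 6)) = 1/((1 + 8*(√(3 + 5) - 6))⁴) = 1/((1 + 8*(√8 - 6))⁴) = 1/((1 + 8*(2*√2 - 6))⁴) = 1/((1 + 8*(-6 + 2*√2))⁴) = 1/((1 + (-48 + 16*√2))⁴) = 1/((-47 + 16*√2)⁴) = (-47 + 16*√2)⁻⁴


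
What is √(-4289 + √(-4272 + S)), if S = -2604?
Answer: √(-4289 + 6*I*√191) ≈ 0.633 + 65.494*I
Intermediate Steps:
√(-4289 + √(-4272 + S)) = √(-4289 + √(-4272 - 2604)) = √(-4289 + √(-6876)) = √(-4289 + 6*I*√191)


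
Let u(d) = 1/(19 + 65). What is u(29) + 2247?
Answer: 188749/84 ≈ 2247.0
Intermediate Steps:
u(d) = 1/84
u(29) + 2247 = 1/84 + 2247 = 188749/84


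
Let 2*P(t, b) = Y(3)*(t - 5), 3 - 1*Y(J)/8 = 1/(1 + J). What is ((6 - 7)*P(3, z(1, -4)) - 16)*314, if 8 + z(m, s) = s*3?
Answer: 1884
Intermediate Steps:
z(m, s) = -8 + 3*s (z(m, s) = -8 + s*3 = -8 + 3*s)
Y(J) = 24 - 8/(1 + J)
P(t, b) = -55 + 11*t (P(t, b) = ((8*(2 + 3*3)/(1 + 3))*(t - 5))/2 = ((8*(2 + 9)/4)*(-5 + t))/2 = ((8*(1/4)*11)*(-5 + t))/2 = (22*(-5 + t))/2 = (-110 + 22*t)/2 = -55 + 11*t)
((6 - 7)*P(3, z(1, -4)) - 16)*314 = ((6 - 7)*(-55 + 11*3) - 16)*314 = (-(-55 + 33) - 16)*314 = (-1*(-22) - 16)*314 = (22 - 16)*314 = 6*314 = 1884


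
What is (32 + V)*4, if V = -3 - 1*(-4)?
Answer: 132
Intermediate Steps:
V = 1 (V = -3 + 4 = 1)
(32 + V)*4 = (32 + 1)*4 = 33*4 = 132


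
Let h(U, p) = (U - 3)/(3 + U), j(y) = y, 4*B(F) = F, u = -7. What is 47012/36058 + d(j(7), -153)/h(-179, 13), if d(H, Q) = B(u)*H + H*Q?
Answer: -245213344/234377 ≈ -1046.2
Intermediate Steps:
B(F) = F/4
h(U, p) = (-3 + U)/(3 + U)
d(H, Q) = -7*H/4 + H*Q (d(H, Q) = ((¼)*(-7))*H + H*Q = -7*H/4 + H*Q)
47012/36058 + d(j(7), -153)/h(-179, 13) = 47012/36058 + ((¼)*7*(-7 + 4*(-153)))/(((-3 - 179)/(3 - 179))) = 47012*(1/36058) + ((¼)*7*(-7 - 612))/((-182/(-176))) = 23506/18029 + ((¼)*7*(-619))/((-1/176*(-182))) = 23506/18029 - 4333/(4*91/88) = 23506/18029 - 4333/4*88/91 = 23506/18029 - 13618/13 = -245213344/234377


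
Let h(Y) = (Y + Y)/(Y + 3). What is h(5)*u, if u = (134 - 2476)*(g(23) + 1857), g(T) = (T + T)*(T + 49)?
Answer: -30264495/2 ≈ -1.5132e+7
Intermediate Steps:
g(T) = 2*T*(49 + T) (g(T) = (2*T)*(49 + T) = 2*T*(49 + T))
u = -12105798 (u = (134 - 2476)*(2*23*(49 + 23) + 1857) = -2342*(2*23*72 + 1857) = -2342*(3312 + 1857) = -2342*5169 = -12105798)
h(Y) = 2*Y/(3 + Y) (h(Y) = (2*Y)/(3 + Y) = 2*Y/(3 + Y))
h(5)*u = (2*5/(3 + 5))*(-12105798) = (2*5/8)*(-12105798) = (2*5*(⅛))*(-12105798) = (5/4)*(-12105798) = -30264495/2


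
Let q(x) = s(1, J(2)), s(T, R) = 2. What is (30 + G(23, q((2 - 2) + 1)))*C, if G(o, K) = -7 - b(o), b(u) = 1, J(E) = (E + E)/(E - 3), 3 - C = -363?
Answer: 8052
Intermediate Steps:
C = 366 (C = 3 - 1*(-363) = 3 + 363 = 366)
J(E) = 2*E/(-3 + E) (J(E) = (2*E)/(-3 + E) = 2*E/(-3 + E))
q(x) = 2
G(o, K) = -8 (G(o, K) = -7 - 1*1 = -7 - 1 = -8)
(30 + G(23, q((2 - 2) + 1)))*C = (30 - 8)*366 = 22*366 = 8052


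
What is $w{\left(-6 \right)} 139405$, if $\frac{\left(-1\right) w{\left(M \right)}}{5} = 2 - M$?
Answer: $-5576200$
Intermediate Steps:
$w{\left(M \right)} = -10 + 5 M$ ($w{\left(M \right)} = - 5 \left(2 - M\right) = -10 + 5 M$)
$w{\left(-6 \right)} 139405 = \left(-10 + 5 \left(-6\right)\right) 139405 = \left(-10 - 30\right) 139405 = \left(-40\right) 139405 = -5576200$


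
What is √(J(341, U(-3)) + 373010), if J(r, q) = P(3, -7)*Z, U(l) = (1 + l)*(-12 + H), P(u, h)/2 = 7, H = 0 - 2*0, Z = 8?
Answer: 3*√41458 ≈ 610.84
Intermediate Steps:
H = 0 (H = 0 + 0 = 0)
P(u, h) = 14 (P(u, h) = 2*7 = 14)
U(l) = -12 - 12*l (U(l) = (1 + l)*(-12 + 0) = (1 + l)*(-12) = -12 - 12*l)
J(r, q) = 112 (J(r, q) = 14*8 = 112)
√(J(341, U(-3)) + 373010) = √(112 + 373010) = √373122 = 3*√41458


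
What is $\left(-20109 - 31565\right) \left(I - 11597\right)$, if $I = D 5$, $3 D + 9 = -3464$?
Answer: $\frac{2695109144}{3} \approx 8.9837 \cdot 10^{8}$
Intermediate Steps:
$D = - \frac{3473}{3}$ ($D = -3 + \frac{1}{3} \left(-3464\right) = -3 - \frac{3464}{3} = - \frac{3473}{3} \approx -1157.7$)
$I = - \frac{17365}{3}$ ($I = \left(- \frac{3473}{3}\right) 5 = - \frac{17365}{3} \approx -5788.3$)
$\left(-20109 - 31565\right) \left(I - 11597\right) = \left(-20109 - 31565\right) \left(- \frac{17365}{3} - 11597\right) = \left(-20109 - 31565\right) \left(- \frac{52156}{3}\right) = \left(-51674\right) \left(- \frac{52156}{3}\right) = \frac{2695109144}{3}$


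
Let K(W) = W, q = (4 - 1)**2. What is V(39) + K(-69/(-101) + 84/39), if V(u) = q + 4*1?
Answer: 20794/1313 ≈ 15.837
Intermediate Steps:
q = 9 (q = 3**2 = 9)
V(u) = 13 (V(u) = 9 + 4*1 = 9 + 4 = 13)
V(39) + K(-69/(-101) + 84/39) = 13 + (-69/(-101) + 84/39) = 13 + (-69*(-1/101) + 84*(1/39)) = 13 + (69/101 + 28/13) = 13 + 3725/1313 = 20794/1313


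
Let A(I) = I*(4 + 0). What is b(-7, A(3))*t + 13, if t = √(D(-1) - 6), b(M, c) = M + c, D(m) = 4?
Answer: 13 + 5*I*√2 ≈ 13.0 + 7.0711*I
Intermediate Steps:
A(I) = 4*I (A(I) = I*4 = 4*I)
t = I*√2 (t = √(4 - 6) = √(-2) = I*√2 ≈ 1.4142*I)
b(-7, A(3))*t + 13 = (-7 + 4*3)*(I*√2) + 13 = (-7 + 12)*(I*√2) + 13 = 5*(I*√2) + 13 = 5*I*√2 + 13 = 13 + 5*I*√2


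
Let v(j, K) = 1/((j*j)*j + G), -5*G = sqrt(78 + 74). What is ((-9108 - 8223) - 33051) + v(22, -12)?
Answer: -17850956269867/354312181 + 5*sqrt(38)/1417248724 ≈ -50382.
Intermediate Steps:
G = -2*sqrt(38)/5 (G = -sqrt(78 + 74)/5 = -2*sqrt(38)/5 ≈ -2.4658)
v(j, K) = 1/(j**3 - 2*sqrt(38)/5) (v(j, K) = 1/((j*j)*j - 2*sqrt(38)/5) = 1/(j**2*j - 2*sqrt(38)/5) = 1/(j**3 - 2*sqrt(38)/5))
((-9108 - 8223) - 33051) + v(22, -12) = ((-9108 - 8223) - 33051) + 5/(-2*sqrt(38) + 5*22**3) = (-17331 - 33051) + 5/(-2*sqrt(38) + 5*10648) = -50382 + 5/(-2*sqrt(38) + 53240) = -50382 + 5/(53240 - 2*sqrt(38))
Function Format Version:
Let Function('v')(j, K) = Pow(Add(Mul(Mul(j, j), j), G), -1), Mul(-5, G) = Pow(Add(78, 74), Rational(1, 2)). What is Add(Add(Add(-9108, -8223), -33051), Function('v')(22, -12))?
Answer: Add(Rational(-17850956269867, 354312181), Mul(Rational(5, 1417248724), Pow(38, Rational(1, 2)))) ≈ -50382.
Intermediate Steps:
G = Mul(Rational(-2, 5), Pow(38, Rational(1, 2))) (G = Mul(Rational(-1, 5), Pow(Add(78, 74), Rational(1, 2))) = Mul(Rational(-1, 5), Pow(152, Rational(1, 2))) = Mul(Rational(-1, 5), Mul(2, Pow(38, Rational(1, 2)))) = Mul(Rational(-2, 5), Pow(38, Rational(1, 2))) ≈ -2.4658)
Function('v')(j, K) = Pow(Add(Pow(j, 3), Mul(Rational(-2, 5), Pow(38, Rational(1, 2)))), -1) (Function('v')(j, K) = Pow(Add(Mul(Mul(j, j), j), Mul(Rational(-2, 5), Pow(38, Rational(1, 2)))), -1) = Pow(Add(Mul(Pow(j, 2), j), Mul(Rational(-2, 5), Pow(38, Rational(1, 2)))), -1) = Pow(Add(Pow(j, 3), Mul(Rational(-2, 5), Pow(38, Rational(1, 2)))), -1))
Add(Add(Add(-9108, -8223), -33051), Function('v')(22, -12)) = Add(Add(Add(-9108, -8223), -33051), Mul(5, Pow(Add(Mul(-2, Pow(38, Rational(1, 2))), Mul(5, Pow(22, 3))), -1))) = Add(Add(-17331, -33051), Mul(5, Pow(Add(Mul(-2, Pow(38, Rational(1, 2))), Mul(5, 10648)), -1))) = Add(-50382, Mul(5, Pow(Add(Mul(-2, Pow(38, Rational(1, 2))), 53240), -1))) = Add(-50382, Mul(5, Pow(Add(53240, Mul(-2, Pow(38, Rational(1, 2)))), -1)))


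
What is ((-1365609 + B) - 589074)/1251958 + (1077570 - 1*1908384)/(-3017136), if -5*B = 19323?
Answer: -2028775099109/1573886480120 ≈ -1.2890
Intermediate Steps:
B = -19323/5 (B = -⅕*19323 = -19323/5 ≈ -3864.6)
((-1365609 + B) - 589074)/1251958 + (1077570 - 1*1908384)/(-3017136) = ((-1365609 - 19323/5) - 589074)/1251958 + (1077570 - 1*1908384)/(-3017136) = (-6847368/5 - 589074)*(1/1251958) + (1077570 - 1908384)*(-1/3017136) = -9792738/5*1/1251958 - 830814*(-1/3017136) = -4896369/3129895 + 138469/502856 = -2028775099109/1573886480120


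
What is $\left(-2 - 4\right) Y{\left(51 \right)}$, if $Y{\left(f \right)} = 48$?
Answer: $-288$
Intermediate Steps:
$\left(-2 - 4\right) Y{\left(51 \right)} = \left(-2 - 4\right) 48 = \left(-6\right) 48 = -288$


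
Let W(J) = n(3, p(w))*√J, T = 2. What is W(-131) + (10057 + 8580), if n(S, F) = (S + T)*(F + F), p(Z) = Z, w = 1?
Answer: 18637 + 10*I*√131 ≈ 18637.0 + 114.46*I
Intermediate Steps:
n(S, F) = 2*F*(2 + S) (n(S, F) = (S + 2)*(F + F) = (2 + S)*(2*F) = 2*F*(2 + S))
W(J) = 10*√J (W(J) = (2*1*(2 + 3))*√J = (2*1*5)*√J = 10*√J)
W(-131) + (10057 + 8580) = 10*√(-131) + (10057 + 8580) = 10*(I*√131) + 18637 = 10*I*√131 + 18637 = 18637 + 10*I*√131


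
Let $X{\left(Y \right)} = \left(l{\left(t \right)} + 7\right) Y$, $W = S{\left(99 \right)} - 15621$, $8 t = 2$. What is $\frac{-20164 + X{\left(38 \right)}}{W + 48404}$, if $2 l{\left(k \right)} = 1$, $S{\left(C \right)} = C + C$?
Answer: $- \frac{19879}{32981} \approx -0.60274$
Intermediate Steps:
$S{\left(C \right)} = 2 C$
$t = \frac{1}{4}$ ($t = \frac{1}{8} \cdot 2 = \frac{1}{4} \approx 0.25$)
$l{\left(k \right)} = \frac{1}{2}$ ($l{\left(k \right)} = \frac{1}{2} \cdot 1 = \frac{1}{2}$)
$W = -15423$ ($W = 2 \cdot 99 - 15621 = 198 - 15621 = -15423$)
$X{\left(Y \right)} = \frac{15 Y}{2}$ ($X{\left(Y \right)} = \left(\frac{1}{2} + 7\right) Y = \frac{15 Y}{2}$)
$\frac{-20164 + X{\left(38 \right)}}{W + 48404} = \frac{-20164 + \frac{15}{2} \cdot 38}{-15423 + 48404} = \frac{-20164 + 285}{32981} = \left(-19879\right) \frac{1}{32981} = - \frac{19879}{32981}$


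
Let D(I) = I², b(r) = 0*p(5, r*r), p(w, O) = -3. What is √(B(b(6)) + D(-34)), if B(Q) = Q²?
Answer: 34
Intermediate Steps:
b(r) = 0 (b(r) = 0*(-3) = 0)
√(B(b(6)) + D(-34)) = √(0² + (-34)²) = √(0 + 1156) = √1156 = 34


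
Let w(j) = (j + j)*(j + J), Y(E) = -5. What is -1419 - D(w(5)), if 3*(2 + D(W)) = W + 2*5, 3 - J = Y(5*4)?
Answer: -4391/3 ≈ -1463.7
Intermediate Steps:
J = 8 (J = 3 - 1*(-5) = 3 + 5 = 8)
w(j) = 2*j*(8 + j) (w(j) = (j + j)*(j + 8) = (2*j)*(8 + j) = 2*j*(8 + j))
D(W) = 4/3 + W/3 (D(W) = -2 + (W + 2*5)/3 = -2 + (W + 10)/3 = -2 + (10 + W)/3 = -2 + (10/3 + W/3) = 4/3 + W/3)
-1419 - D(w(5)) = -1419 - (4/3 + (2*5*(8 + 5))/3) = -1419 - (4/3 + (2*5*13)/3) = -1419 - (4/3 + (⅓)*130) = -1419 - (4/3 + 130/3) = -1419 - 1*134/3 = -1419 - 134/3 = -4391/3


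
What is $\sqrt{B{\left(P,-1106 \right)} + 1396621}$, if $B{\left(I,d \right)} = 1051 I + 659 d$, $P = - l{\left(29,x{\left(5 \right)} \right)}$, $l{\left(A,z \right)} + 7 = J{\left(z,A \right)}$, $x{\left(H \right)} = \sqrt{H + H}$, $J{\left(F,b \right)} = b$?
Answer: $\sqrt{644645} \approx 802.9$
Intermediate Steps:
$x{\left(H \right)} = \sqrt{2} \sqrt{H}$ ($x{\left(H \right)} = \sqrt{2 H} = \sqrt{2} \sqrt{H}$)
$l{\left(A,z \right)} = -7 + A$
$P = -22$ ($P = - (-7 + 29) = \left(-1\right) 22 = -22$)
$B{\left(I,d \right)} = 659 d + 1051 I$
$\sqrt{B{\left(P,-1106 \right)} + 1396621} = \sqrt{\left(659 \left(-1106\right) + 1051 \left(-22\right)\right) + 1396621} = \sqrt{\left(-728854 - 23122\right) + 1396621} = \sqrt{-751976 + 1396621} = \sqrt{644645}$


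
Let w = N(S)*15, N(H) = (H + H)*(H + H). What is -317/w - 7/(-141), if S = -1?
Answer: -14759/2820 ≈ -5.2337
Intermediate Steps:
N(H) = 4*H**2 (N(H) = (2*H)*(2*H) = 4*H**2)
w = 60 (w = (4*(-1)**2)*15 = (4*1)*15 = 4*15 = 60)
-317/w - 7/(-141) = -317/60 - 7/(-141) = -317*1/60 - 7*(-1/141) = -317/60 + 7/141 = -14759/2820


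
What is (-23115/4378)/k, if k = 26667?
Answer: -7705/38916042 ≈ -0.00019799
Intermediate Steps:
(-23115/4378)/k = -23115/4378/26667 = -23115*1/4378*(1/26667) = -23115/4378*1/26667 = -7705/38916042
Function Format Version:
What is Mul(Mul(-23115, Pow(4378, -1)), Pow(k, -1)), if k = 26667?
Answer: Rational(-7705, 38916042) ≈ -0.00019799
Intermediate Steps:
Mul(Mul(-23115, Pow(4378, -1)), Pow(k, -1)) = Mul(Mul(-23115, Pow(4378, -1)), Pow(26667, -1)) = Mul(Mul(-23115, Rational(1, 4378)), Rational(1, 26667)) = Mul(Rational(-23115, 4378), Rational(1, 26667)) = Rational(-7705, 38916042)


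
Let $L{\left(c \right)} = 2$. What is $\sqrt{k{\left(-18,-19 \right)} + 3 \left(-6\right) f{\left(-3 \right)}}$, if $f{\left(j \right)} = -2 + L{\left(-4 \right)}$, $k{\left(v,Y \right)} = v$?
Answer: $3 i \sqrt{2} \approx 4.2426 i$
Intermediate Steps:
$f{\left(j \right)} = 0$ ($f{\left(j \right)} = -2 + 2 = 0$)
$\sqrt{k{\left(-18,-19 \right)} + 3 \left(-6\right) f{\left(-3 \right)}} = \sqrt{-18 + 3 \left(-6\right) 0} = \sqrt{-18 - 0} = \sqrt{-18 + 0} = \sqrt{-18} = 3 i \sqrt{2}$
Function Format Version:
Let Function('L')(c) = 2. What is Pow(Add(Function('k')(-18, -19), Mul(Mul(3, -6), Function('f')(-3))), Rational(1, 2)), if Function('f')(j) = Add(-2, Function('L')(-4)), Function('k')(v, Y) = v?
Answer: Mul(3, I, Pow(2, Rational(1, 2))) ≈ Mul(4.2426, I)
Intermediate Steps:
Function('f')(j) = 0 (Function('f')(j) = Add(-2, 2) = 0)
Pow(Add(Function('k')(-18, -19), Mul(Mul(3, -6), Function('f')(-3))), Rational(1, 2)) = Pow(Add(-18, Mul(Mul(3, -6), 0)), Rational(1, 2)) = Pow(Add(-18, Mul(-18, 0)), Rational(1, 2)) = Pow(Add(-18, 0), Rational(1, 2)) = Pow(-18, Rational(1, 2)) = Mul(3, I, Pow(2, Rational(1, 2)))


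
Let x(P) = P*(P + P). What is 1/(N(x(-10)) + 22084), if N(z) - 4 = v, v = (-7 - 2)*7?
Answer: 1/22025 ≈ 4.5403e-5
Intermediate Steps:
x(P) = 2*P² (x(P) = P*(2*P) = 2*P²)
v = -63 (v = -9*7 = -63)
N(z) = -59 (N(z) = 4 - 63 = -59)
1/(N(x(-10)) + 22084) = 1/(-59 + 22084) = 1/22025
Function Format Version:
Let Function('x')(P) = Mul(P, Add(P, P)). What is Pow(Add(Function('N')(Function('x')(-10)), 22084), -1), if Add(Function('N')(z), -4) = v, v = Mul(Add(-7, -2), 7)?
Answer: Rational(1, 22025) ≈ 4.5403e-5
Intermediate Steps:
Function('x')(P) = Mul(2, Pow(P, 2)) (Function('x')(P) = Mul(P, Mul(2, P)) = Mul(2, Pow(P, 2)))
v = -63 (v = Mul(-9, 7) = -63)
Function('N')(z) = -59 (Function('N')(z) = Add(4, -63) = -59)
Pow(Add(Function('N')(Function('x')(-10)), 22084), -1) = Pow(Add(-59, 22084), -1) = Pow(22025, -1) = Rational(1, 22025)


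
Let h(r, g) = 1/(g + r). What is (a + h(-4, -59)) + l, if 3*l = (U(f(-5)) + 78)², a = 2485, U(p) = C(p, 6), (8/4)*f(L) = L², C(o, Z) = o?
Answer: 1314197/252 ≈ 5215.1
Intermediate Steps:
f(L) = L²/2
U(p) = p
l = 32761/12 (l = ((½)*(-5)² + 78)²/3 = ((½)*25 + 78)²/3 = (25/2 + 78)²/3 = (181/2)²/3 = (⅓)*(32761/4) = 32761/12 ≈ 2730.1)
(a + h(-4, -59)) + l = (2485 + 1/(-59 - 4)) + 32761/12 = (2485 + 1/(-63)) + 32761/12 = (2485 - 1/63) + 32761/12 = 156554/63 + 32761/12 = 1314197/252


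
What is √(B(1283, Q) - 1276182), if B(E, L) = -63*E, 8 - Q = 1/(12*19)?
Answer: 3*I*√150779 ≈ 1164.9*I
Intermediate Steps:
Q = 1823/228 (Q = 8 - 1/(12*19) = 8 - 1/228 = 1823/228 ≈ 7.9956)
√(B(1283, Q) - 1276182) = √(-63*1283 - 1276182) = √(-80829 - 1276182) = √(-1357011) = 3*I*√150779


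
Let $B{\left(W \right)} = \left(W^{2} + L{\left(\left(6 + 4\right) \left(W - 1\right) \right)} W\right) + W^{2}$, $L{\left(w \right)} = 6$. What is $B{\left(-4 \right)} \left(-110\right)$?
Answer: $-880$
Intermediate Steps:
$B{\left(W \right)} = 2 W^{2} + 6 W$ ($B{\left(W \right)} = \left(W^{2} + 6 W\right) + W^{2} = 2 W^{2} + 6 W$)
$B{\left(-4 \right)} \left(-110\right) = 2 \left(-4\right) \left(3 - 4\right) \left(-110\right) = 2 \left(-4\right) \left(-1\right) \left(-110\right) = 8 \left(-110\right) = -880$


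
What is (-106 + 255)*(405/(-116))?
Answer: -60345/116 ≈ -520.22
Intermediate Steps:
(-106 + 255)*(405/(-116)) = 149*(405*(-1/116)) = 149*(-405/116) = -60345/116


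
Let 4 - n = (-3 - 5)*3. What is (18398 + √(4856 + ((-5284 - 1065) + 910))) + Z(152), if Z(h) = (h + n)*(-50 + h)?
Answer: 36758 + I*√583 ≈ 36758.0 + 24.145*I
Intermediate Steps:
n = 28 (n = 4 - (-3 - 5)*3 = 4 - (-8)*3 = 4 - 1*(-24) = 4 + 24 = 28)
Z(h) = (-50 + h)*(28 + h) (Z(h) = (h + 28)*(-50 + h) = (28 + h)*(-50 + h) = (-50 + h)*(28 + h))
(18398 + √(4856 + ((-5284 - 1065) + 910))) + Z(152) = (18398 + √(4856 + ((-5284 - 1065) + 910))) + (-1400 + 152² - 22*152) = (18398 + √(4856 + (-6349 + 910))) + (-1400 + 23104 - 3344) = (18398 + √(4856 - 5439)) + 18360 = (18398 + √(-583)) + 18360 = (18398 + I*√583) + 18360 = 36758 + I*√583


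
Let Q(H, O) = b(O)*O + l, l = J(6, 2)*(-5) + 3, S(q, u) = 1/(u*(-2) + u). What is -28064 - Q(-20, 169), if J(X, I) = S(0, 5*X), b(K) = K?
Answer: -339769/6 ≈ -56628.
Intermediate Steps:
S(q, u) = -1/u (S(q, u) = 1/(-2*u + u) = 1/(-u) = -1/u)
J(X, I) = -1/(5*X)
l = 19/6 (l = -1/5/6*(-5) + 3 = -1/5*1/6*(-5) + 3 = -1/30*(-5) + 3 = 1/6 + 3 = 19/6 ≈ 3.1667)
Q(H, O) = 19/6 + O**2 (Q(H, O) = O*O + 19/6 = O**2 + 19/6 = 19/6 + O**2)
-28064 - Q(-20, 169) = -28064 - (19/6 + 169**2) = -28064 - (19/6 + 28561) = -28064 - 1*171385/6 = -28064 - 171385/6 = -339769/6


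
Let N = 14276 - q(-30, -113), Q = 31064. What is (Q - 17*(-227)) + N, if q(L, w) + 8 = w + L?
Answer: 49350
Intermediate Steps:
q(L, w) = -8 + L + w (q(L, w) = -8 + (w + L) = -8 + (L + w) = -8 + L + w)
N = 14427 (N = 14276 - (-8 - 30 - 113) = 14276 - 1*(-151) = 14276 + 151 = 14427)
(Q - 17*(-227)) + N = (31064 - 17*(-227)) + 14427 = (31064 + 3859) + 14427 = 34923 + 14427 = 49350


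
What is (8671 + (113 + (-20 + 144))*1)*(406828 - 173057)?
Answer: 2082432068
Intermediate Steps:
(8671 + (113 + (-20 + 144))*1)*(406828 - 173057) = (8671 + (113 + 124)*1)*233771 = (8671 + 237*1)*233771 = (8671 + 237)*233771 = 8908*233771 = 2082432068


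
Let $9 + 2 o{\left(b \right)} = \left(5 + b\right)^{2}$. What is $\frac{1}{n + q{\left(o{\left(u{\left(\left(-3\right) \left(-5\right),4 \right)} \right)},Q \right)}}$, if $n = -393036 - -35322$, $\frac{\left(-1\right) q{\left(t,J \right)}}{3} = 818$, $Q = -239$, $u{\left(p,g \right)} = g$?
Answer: $- \frac{1}{360168} \approx -2.7765 \cdot 10^{-6}$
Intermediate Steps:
$o{\left(b \right)} = - \frac{9}{2} + \frac{\left(5 + b\right)^{2}}{2}$
$q{\left(t,J \right)} = -2454$ ($q{\left(t,J \right)} = \left(-3\right) 818 = -2454$)
$n = -357714$ ($n = -393036 + 35322 = -357714$)
$\frac{1}{n + q{\left(o{\left(u{\left(\left(-3\right) \left(-5\right),4 \right)} \right)},Q \right)}} = \frac{1}{-357714 - 2454} = \frac{1}{-360168} = - \frac{1}{360168}$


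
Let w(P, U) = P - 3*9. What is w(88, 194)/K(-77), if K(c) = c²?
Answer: 61/5929 ≈ 0.010288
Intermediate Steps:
w(P, U) = -27 + P (w(P, U) = P - 27 = -27 + P)
w(88, 194)/K(-77) = (-27 + 88)/((-77)²) = 61/5929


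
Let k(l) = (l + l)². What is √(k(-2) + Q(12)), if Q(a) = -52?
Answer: 6*I ≈ 6.0*I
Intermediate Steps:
k(l) = 4*l² (k(l) = (2*l)² = 4*l²)
√(k(-2) + Q(12)) = √(4*(-2)² - 52) = √(4*4 - 52) = √(16 - 52) = √(-36) = 6*I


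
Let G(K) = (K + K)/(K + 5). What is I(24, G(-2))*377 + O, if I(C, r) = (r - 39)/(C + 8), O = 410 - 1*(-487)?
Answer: 40495/96 ≈ 421.82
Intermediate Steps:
G(K) = 2*K/(5 + K) (G(K) = (2*K)/(5 + K) = 2*K/(5 + K))
O = 897 (O = 410 + 487 = 897)
I(C, r) = (-39 + r)/(8 + C)
I(24, G(-2))*377 + O = ((-39 + 2*(-2)/(5 - 2))/(8 + 24))*377 + 897 = ((-39 + 2*(-2)/3)/32)*377 + 897 = ((-39 + 2*(-2)*(⅓))/32)*377 + 897 = ((-39 - 4/3)/32)*377 + 897 = ((1/32)*(-121/3))*377 + 897 = -121/96*377 + 897 = -45617/96 + 897 = 40495/96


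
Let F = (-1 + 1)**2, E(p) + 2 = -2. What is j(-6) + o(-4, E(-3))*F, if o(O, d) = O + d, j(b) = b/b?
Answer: 1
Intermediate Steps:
E(p) = -4 (E(p) = -2 - 2 = -4)
j(b) = 1
F = 0 (F = 0**2 = 0)
j(-6) + o(-4, E(-3))*F = 1 + (-4 - 4)*0 = 1 - 8*0 = 1 + 0 = 1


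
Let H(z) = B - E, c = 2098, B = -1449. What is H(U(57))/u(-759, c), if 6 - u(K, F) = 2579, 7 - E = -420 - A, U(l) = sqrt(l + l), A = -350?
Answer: 1526/2573 ≈ 0.59308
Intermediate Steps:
U(l) = sqrt(2)*sqrt(l) (U(l) = sqrt(2*l) = sqrt(2)*sqrt(l))
E = 77 (E = 7 - (-420 - 1*(-350)) = 7 - (-420 + 350) = 7 - 1*(-70) = 7 + 70 = 77)
u(K, F) = -2573 (u(K, F) = 6 - 1*2579 = 6 - 2579 = -2573)
H(z) = -1526 (H(z) = -1449 - 1*77 = -1449 - 77 = -1526)
H(U(57))/u(-759, c) = -1526/(-2573) = -1526*(-1/2573) = 1526/2573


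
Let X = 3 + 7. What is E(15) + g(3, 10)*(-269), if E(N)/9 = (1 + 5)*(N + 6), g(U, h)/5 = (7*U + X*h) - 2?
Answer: -158921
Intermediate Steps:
X = 10
g(U, h) = -10 + 35*U + 50*h (g(U, h) = 5*((7*U + 10*h) - 2) = 5*(-2 + 7*U + 10*h) = -10 + 35*U + 50*h)
E(N) = 324 + 54*N (E(N) = 9*((1 + 5)*(N + 6)) = 9*(6*(6 + N)) = 9*(36 + 6*N) = 324 + 54*N)
E(15) + g(3, 10)*(-269) = (324 + 54*15) + (-10 + 35*3 + 50*10)*(-269) = (324 + 810) + (-10 + 105 + 500)*(-269) = 1134 + 595*(-269) = 1134 - 160055 = -158921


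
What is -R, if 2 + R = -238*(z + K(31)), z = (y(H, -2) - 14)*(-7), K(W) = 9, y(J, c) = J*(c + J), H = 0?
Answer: 25468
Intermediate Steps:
y(J, c) = J*(J + c)
z = 98 (z = (0*(0 - 2) - 14)*(-7) = (0*(-2) - 14)*(-7) = (0 - 14)*(-7) = -14*(-7) = 98)
R = -25468 (R = -2 - 238*(98 + 9) = -2 - 238*107 = -2 - 25466 = -25468)
-R = -1*(-25468) = 25468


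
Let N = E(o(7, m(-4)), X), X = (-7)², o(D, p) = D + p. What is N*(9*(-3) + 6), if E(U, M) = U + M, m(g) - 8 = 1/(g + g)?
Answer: -10731/8 ≈ -1341.4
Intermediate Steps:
m(g) = 8 + 1/(2*g) (m(g) = 8 + 1/(g + g) = 8 + 1/(2*g))
X = 49
E(U, M) = M + U
N = 511/8 (N = 49 + (7 + (8 + (½)/(-4))) = 49 + (7 + (8 + (½)*(-¼))) = 49 + (7 + (8 - ⅛)) = 49 + (7 + 63/8) = 49 + 119/8 = 511/8 ≈ 63.875)
N*(9*(-3) + 6) = 511*(9*(-3) + 6)/8 = 511*(-27 + 6)/8 = (511/8)*(-21) = -10731/8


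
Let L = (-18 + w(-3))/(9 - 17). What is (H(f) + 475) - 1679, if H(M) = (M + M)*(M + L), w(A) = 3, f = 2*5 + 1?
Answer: -3683/4 ≈ -920.75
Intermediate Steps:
f = 11 (f = 10 + 1 = 11)
L = 15/8 (L = (-18 + 3)/(9 - 17) = -15/(-8) = -15*(-⅛) = 15/8 ≈ 1.8750)
H(M) = 2*M*(15/8 + M) (H(M) = (M + M)*(M + 15/8) = (2*M)*(15/8 + M) = 2*M*(15/8 + M))
(H(f) + 475) - 1679 = ((¼)*11*(15 + 8*11) + 475) - 1679 = ((¼)*11*(15 + 88) + 475) - 1679 = ((¼)*11*103 + 475) - 1679 = (1133/4 + 475) - 1679 = 3033/4 - 1679 = -3683/4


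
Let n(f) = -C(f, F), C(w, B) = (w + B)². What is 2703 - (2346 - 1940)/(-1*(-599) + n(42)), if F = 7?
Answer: 2435606/901 ≈ 2703.2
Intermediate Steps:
C(w, B) = (B + w)²
n(f) = -(7 + f)²
2703 - (2346 - 1940)/(-1*(-599) + n(42)) = 2703 - (2346 - 1940)/(-1*(-599) - (7 + 42)²) = 2703 - 406/(599 - 1*49²) = 2703 - 406/(599 - 1*2401) = 2703 - 406/(599 - 2401) = 2703 - 406/(-1802) = 2703 - 406*(-1)/1802 = 2703 - 1*(-203/901) = 2703 + 203/901 = 2435606/901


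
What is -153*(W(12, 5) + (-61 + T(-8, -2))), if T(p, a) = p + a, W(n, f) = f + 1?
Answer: 9945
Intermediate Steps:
W(n, f) = 1 + f
T(p, a) = a + p
-153*(W(12, 5) + (-61 + T(-8, -2))) = -153*((1 + 5) + (-61 + (-2 - 8))) = -153*(6 + (-61 - 10)) = -153*(6 - 71) = -153*(-65) = 9945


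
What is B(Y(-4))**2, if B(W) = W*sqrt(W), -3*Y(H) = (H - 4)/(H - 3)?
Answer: -512/9261 ≈ -0.055286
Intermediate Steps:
Y(H) = -(-4 + H)/(3*(-3 + H)) (Y(H) = -(H - 4)/(3*(H - 3)) = -(-4 + H)/(3*(-3 + H)))
B(W) = W**(3/2)
B(Y(-4))**2 = (((4 - 1*(-4))/(3*(-3 - 4)))**(3/2))**2 = (((1/3)*(4 + 4)/(-7))**(3/2))**2 = (((1/3)*(-1/7)*8)**(3/2))**2 = ((-8/21)**(3/2))**2 = (-16*I*sqrt(42)/441)**2 = -512/9261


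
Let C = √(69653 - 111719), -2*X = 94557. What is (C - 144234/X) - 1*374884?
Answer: -11815872640/31519 + 3*I*√4674 ≈ -3.7488e+5 + 205.1*I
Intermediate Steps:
X = -94557/2 (X = -½*94557 = -94557/2 ≈ -47279.)
C = 3*I*√4674 (C = √(-42066) = 3*I*√4674 ≈ 205.1*I)
(C - 144234/X) - 1*374884 = (3*I*√4674 - 144234/(-94557/2)) - 1*374884 = (3*I*√4674 - 144234*(-2/94557)) - 374884 = (3*I*√4674 + 96156/31519) - 374884 = (96156/31519 + 3*I*√4674) - 374884 = -11815872640/31519 + 3*I*√4674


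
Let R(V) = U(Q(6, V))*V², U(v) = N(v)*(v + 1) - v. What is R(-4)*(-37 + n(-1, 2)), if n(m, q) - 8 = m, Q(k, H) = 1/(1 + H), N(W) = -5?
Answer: 1440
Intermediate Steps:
U(v) = -5 - 6*v (U(v) = -5*(v + 1) - v = -5*(1 + v) - v = (-5 - 5*v) - v = -5 - 6*v)
R(V) = V²*(-5 - 6/(1 + V)) (R(V) = (-5 - 6/(1 + V))*V² = V²*(-5 - 6/(1 + V)))
n(m, q) = 8 + m
R(-4)*(-37 + n(-1, 2)) = ((-4)²*(-11 - 5*(-4))/(1 - 4))*(-37 + (8 - 1)) = (16*(-11 + 20)/(-3))*(-37 + 7) = (16*(-⅓)*9)*(-30) = -48*(-30) = 1440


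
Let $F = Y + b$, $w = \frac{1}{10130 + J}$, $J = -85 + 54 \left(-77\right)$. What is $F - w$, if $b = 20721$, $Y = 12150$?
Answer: $\frac{193511576}{5887} \approx 32871.0$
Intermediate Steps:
$J = -4243$ ($J = -85 - 4158 = -4243$)
$w = \frac{1}{5887}$ ($w = \frac{1}{10130 - 4243} = \frac{1}{5887} \approx 0.00016987$)
$F = 32871$ ($F = 12150 + 20721 = 32871$)
$F - w = 32871 - \frac{1}{5887} = \frac{193511576}{5887}$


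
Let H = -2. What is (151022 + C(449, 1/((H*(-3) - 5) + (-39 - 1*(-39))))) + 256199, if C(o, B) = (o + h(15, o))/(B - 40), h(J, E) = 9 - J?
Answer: 15881176/39 ≈ 4.0721e+5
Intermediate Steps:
C(o, B) = (-6 + o)/(-40 + B) (C(o, B) = (o + (9 - 1*15))/(B - 40) = (o + (9 - 15))/(-40 + B) = (o - 6)/(-40 + B) = (-6 + o)/(-40 + B))
(151022 + C(449, 1/((H*(-3) - 5) + (-39 - 1*(-39))))) + 256199 = (151022 + (-6 + 449)/(-40 + 1/((-2*(-3) - 5) + (-39 - 1*(-39))))) + 256199 = (151022 + 443/(-40 + 1/((6 - 5) + (-39 + 39)))) + 256199 = (151022 + 443/(-40 + 1/(1 + 0))) + 256199 = (151022 + 443/(-40 + 1/1)) + 256199 = (151022 + 443/(-40 + 1)) + 256199 = (151022 + 443/(-39)) + 256199 = (151022 - 1/39*443) + 256199 = (151022 - 443/39) + 256199 = 5889415/39 + 256199 = 15881176/39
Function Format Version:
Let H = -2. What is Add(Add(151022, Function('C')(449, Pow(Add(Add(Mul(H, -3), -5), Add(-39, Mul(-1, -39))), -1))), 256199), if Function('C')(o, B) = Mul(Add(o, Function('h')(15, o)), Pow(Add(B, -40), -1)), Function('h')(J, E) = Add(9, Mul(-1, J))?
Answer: Rational(15881176, 39) ≈ 4.0721e+5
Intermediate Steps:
Function('C')(o, B) = Mul(Pow(Add(-40, B), -1), Add(-6, o)) (Function('C')(o, B) = Mul(Add(o, Add(9, Mul(-1, 15))), Pow(Add(B, -40), -1)) = Mul(Add(o, Add(9, -15)), Pow(Add(-40, B), -1)) = Mul(Add(o, -6), Pow(Add(-40, B), -1)) = Mul(Add(-6, o), Pow(Add(-40, B), -1)) = Mul(Pow(Add(-40, B), -1), Add(-6, o)))
Add(Add(151022, Function('C')(449, Pow(Add(Add(Mul(H, -3), -5), Add(-39, Mul(-1, -39))), -1))), 256199) = Add(Add(151022, Mul(Pow(Add(-40, Pow(Add(Add(Mul(-2, -3), -5), Add(-39, Mul(-1, -39))), -1)), -1), Add(-6, 449))), 256199) = Add(Add(151022, Mul(Pow(Add(-40, Pow(Add(Add(6, -5), Add(-39, 39)), -1)), -1), 443)), 256199) = Add(Add(151022, Mul(Pow(Add(-40, Pow(Add(1, 0), -1)), -1), 443)), 256199) = Add(Add(151022, Mul(Pow(Add(-40, Pow(1, -1)), -1), 443)), 256199) = Add(Add(151022, Mul(Pow(Add(-40, 1), -1), 443)), 256199) = Add(Add(151022, Mul(Pow(-39, -1), 443)), 256199) = Add(Add(151022, Mul(Rational(-1, 39), 443)), 256199) = Add(Add(151022, Rational(-443, 39)), 256199) = Add(Rational(5889415, 39), 256199) = Rational(15881176, 39)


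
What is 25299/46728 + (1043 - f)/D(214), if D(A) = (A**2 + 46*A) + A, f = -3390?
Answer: 90010865/144996984 ≈ 0.62078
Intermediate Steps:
D(A) = A**2 + 47*A
25299/46728 + (1043 - f)/D(214) = 25299/46728 + (1043 - 1*(-3390))/((214*(47 + 214))) = 25299*(1/46728) + (1043 + 3390)/((214*261)) = 2811/5192 + 4433/55854 = 90010865/144996984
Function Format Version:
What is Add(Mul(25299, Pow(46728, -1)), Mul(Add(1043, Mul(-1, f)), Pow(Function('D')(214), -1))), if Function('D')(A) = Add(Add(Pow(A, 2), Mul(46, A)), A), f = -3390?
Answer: Rational(90010865, 144996984) ≈ 0.62078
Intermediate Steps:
Function('D')(A) = Add(Pow(A, 2), Mul(47, A))
Add(Mul(25299, Pow(46728, -1)), Mul(Add(1043, Mul(-1, f)), Pow(Function('D')(214), -1))) = Add(Mul(25299, Pow(46728, -1)), Mul(Add(1043, Mul(-1, -3390)), Pow(Mul(214, Add(47, 214)), -1))) = Add(Mul(25299, Rational(1, 46728)), Mul(Add(1043, 3390), Pow(Mul(214, 261), -1))) = Add(Rational(2811, 5192), Mul(4433, Pow(55854, -1))) = Add(Rational(2811, 5192), Mul(4433, Rational(1, 55854))) = Add(Rational(2811, 5192), Rational(4433, 55854)) = Rational(90010865, 144996984)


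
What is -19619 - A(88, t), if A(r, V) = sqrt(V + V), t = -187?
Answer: -19619 - I*sqrt(374) ≈ -19619.0 - 19.339*I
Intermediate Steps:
A(r, V) = sqrt(2)*sqrt(V) (A(r, V) = sqrt(2*V) = sqrt(2)*sqrt(V))
-19619 - A(88, t) = -19619 - sqrt(2)*sqrt(-187) = -19619 - sqrt(2)*I*sqrt(187) = -19619 - I*sqrt(374)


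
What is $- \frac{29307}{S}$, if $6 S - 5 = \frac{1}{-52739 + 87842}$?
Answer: $- \frac{3086290863}{87758} \approx -35168.0$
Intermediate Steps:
$S = \frac{87758}{105309}$ ($S = \frac{5}{6} + \frac{1}{6 \left(-52739 + 87842\right)} = \frac{5}{6} + \frac{1}{6 \cdot 35103} = \frac{5}{6} + \frac{1}{6} \cdot \frac{1}{35103} = \frac{5}{6} + \frac{1}{210618} = \frac{87758}{105309} \approx 0.83334$)
$- \frac{29307}{S} = - \frac{29307}{\frac{87758}{105309}} = \left(-29307\right) \frac{105309}{87758} = - \frac{3086290863}{87758}$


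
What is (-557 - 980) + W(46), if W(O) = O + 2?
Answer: -1489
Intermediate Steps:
W(O) = 2 + O
(-557 - 980) + W(46) = (-557 - 980) + (2 + 46) = -1537 + 48 = -1489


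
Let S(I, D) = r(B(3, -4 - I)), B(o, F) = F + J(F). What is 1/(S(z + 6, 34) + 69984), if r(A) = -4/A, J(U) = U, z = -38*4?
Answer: 71/4968863 ≈ 1.4289e-5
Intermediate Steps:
z = -152
B(o, F) = 2*F (B(o, F) = F + F = 2*F)
S(I, D) = -4/(-8 - 2*I) (S(I, D) = -4*1/(2*(-4 - I)) = -4/(-8 - 2*I))
1/(S(z + 6, 34) + 69984) = 1/(2/(4 + (-152 + 6)) + 69984) = 1/(2/(4 - 146) + 69984) = 1/(2/(-142) + 69984) = 1/(2*(-1/142) + 69984) = 1/(-1/71 + 69984) = 1/(4968863/71) = 71/4968863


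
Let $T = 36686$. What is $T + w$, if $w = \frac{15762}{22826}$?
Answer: $\frac{418705199}{11413} \approx 36687.0$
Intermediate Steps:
$w = \frac{7881}{11413}$ ($w = 15762 \cdot \frac{1}{22826} = \frac{7881}{11413} \approx 0.69053$)
$T + w = 36686 + \frac{7881}{11413} = \frac{418705199}{11413}$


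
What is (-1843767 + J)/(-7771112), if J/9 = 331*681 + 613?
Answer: -190449/7771112 ≈ -0.024507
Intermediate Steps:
J = 2034216 (J = 9*(331*681 + 613) = 9*(225411 + 613) = 9*226024 = 2034216)
(-1843767 + J)/(-7771112) = (-1843767 + 2034216)/(-7771112) = 190449*(-1/7771112) = -190449/7771112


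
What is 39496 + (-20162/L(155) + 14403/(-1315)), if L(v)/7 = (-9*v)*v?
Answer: 15717826905061/398070225 ≈ 39485.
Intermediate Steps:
L(v) = -63*v**2 (L(v) = 7*((-9*v)*v) = 7*(-9*v**2) = -63*v**2)
39496 + (-20162/L(155) + 14403/(-1315)) = 39496 + (-20162/((-63*155**2)) + 14403/(-1315)) = 39496 + (-20162/((-63*24025)) + 14403*(-1/1315)) = 39496 + (-20162/(-1513575) - 14403/1315) = 39496 + (-20162*(-1/1513575) - 14403/1315) = 39496 + (20162/1513575 - 14403/1315) = 39496 - 4354701539/398070225 = 15717826905061/398070225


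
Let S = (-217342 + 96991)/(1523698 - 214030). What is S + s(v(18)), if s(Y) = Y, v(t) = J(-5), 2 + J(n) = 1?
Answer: -476673/436556 ≈ -1.0919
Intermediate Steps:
J(n) = -1 (J(n) = -2 + 1 = -1)
v(t) = -1
S = -40117/436556 (S = -120351/1309668 = -120351*1/1309668 = -40117/436556 ≈ -0.091894)
S + s(v(18)) = -40117/436556 - 1 = -476673/436556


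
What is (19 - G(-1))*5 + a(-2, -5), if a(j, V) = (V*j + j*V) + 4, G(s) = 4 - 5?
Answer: 124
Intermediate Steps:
G(s) = -1
a(j, V) = 4 + 2*V*j (a(j, V) = (V*j + V*j) + 4 = 2*V*j + 4 = 4 + 2*V*j)
(19 - G(-1))*5 + a(-2, -5) = (19 - 1*(-1))*5 + (4 + 2*(-5)*(-2)) = (19 + 1)*5 + (4 + 20) = 20*5 + 24 = 100 + 24 = 124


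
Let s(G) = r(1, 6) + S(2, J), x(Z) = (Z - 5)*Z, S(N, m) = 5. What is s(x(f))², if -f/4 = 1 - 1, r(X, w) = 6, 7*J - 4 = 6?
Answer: 121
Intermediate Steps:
J = 10/7 (J = 4/7 + (⅐)*6 = 4/7 + 6/7 = 10/7 ≈ 1.4286)
f = 0 (f = -4*(1 - 1) = -4*0 = 0)
x(Z) = Z*(-5 + Z) (x(Z) = (-5 + Z)*Z = Z*(-5 + Z))
s(G) = 11 (s(G) = 6 + 5 = 11)
s(x(f))² = 11² = 121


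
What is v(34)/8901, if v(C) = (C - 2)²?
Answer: 1024/8901 ≈ 0.11504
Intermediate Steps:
v(C) = (-2 + C)²
v(34)/8901 = (-2 + 34)²/8901 = 32²*(1/8901) = 1024*(1/8901) = 1024/8901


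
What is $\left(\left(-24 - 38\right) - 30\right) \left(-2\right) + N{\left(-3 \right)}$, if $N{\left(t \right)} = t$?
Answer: $181$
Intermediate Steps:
$\left(\left(-24 - 38\right) - 30\right) \left(-2\right) + N{\left(-3 \right)} = \left(\left(-24 - 38\right) - 30\right) \left(-2\right) - 3 = \left(-62 - 30\right) \left(-2\right) - 3 = \left(-92\right) \left(-2\right) - 3 = 184 - 3 = 181$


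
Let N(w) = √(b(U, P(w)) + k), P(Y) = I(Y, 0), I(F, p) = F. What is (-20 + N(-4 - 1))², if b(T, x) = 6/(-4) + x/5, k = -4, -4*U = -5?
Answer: (40 - I*√26)²/4 ≈ 393.5 - 101.98*I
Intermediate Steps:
U = 5/4 (U = -¼*(-5) = 5/4 ≈ 1.2500)
P(Y) = Y
b(T, x) = -3/2 + x/5 (b(T, x) = 6*(-¼) + x*(⅕) = -3/2 + x/5)
N(w) = √(-11/2 + w/5) (N(w) = √((-3/2 + w/5) - 4) = √(-11/2 + w/5))
(-20 + N(-4 - 1))² = (-20 + √(-550 + 20*(-4 - 1))/10)² = (-20 + √(-550 + 20*(-5))/10)² = (-20 + √(-550 - 100)/10)² = (-20 + √(-650)/10)² = (-20 + (5*I*√26)/10)² = (-20 + I*√26/2)²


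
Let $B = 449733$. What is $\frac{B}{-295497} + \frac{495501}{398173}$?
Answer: $- \frac{10884159604}{39219642327} \approx -0.27752$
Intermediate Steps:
$\frac{B}{-295497} + \frac{495501}{398173} = \frac{449733}{-295497} + \frac{495501}{398173} = 449733 \left(- \frac{1}{295497}\right) + 495501 \cdot \frac{1}{398173} = - \frac{149911}{98499} + \frac{495501}{398173} = - \frac{10884159604}{39219642327}$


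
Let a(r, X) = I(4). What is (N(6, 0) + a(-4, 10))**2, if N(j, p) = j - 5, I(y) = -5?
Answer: 16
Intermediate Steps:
a(r, X) = -5
N(j, p) = -5 + j
(N(6, 0) + a(-4, 10))**2 = ((-5 + 6) - 5)**2 = (1 - 5)**2 = (-4)**2 = 16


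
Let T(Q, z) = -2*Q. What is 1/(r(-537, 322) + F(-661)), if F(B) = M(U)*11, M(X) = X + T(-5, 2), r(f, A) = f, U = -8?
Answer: -1/515 ≈ -0.0019417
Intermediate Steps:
M(X) = 10 + X (M(X) = X - 2*(-5) = X + 10 = 10 + X)
F(B) = 22 (F(B) = (10 - 8)*11 = 2*11 = 22)
1/(r(-537, 322) + F(-661)) = 1/(-537 + 22) = 1/(-515) = -1/515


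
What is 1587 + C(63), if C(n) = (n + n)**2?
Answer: 17463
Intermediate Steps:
C(n) = 4*n**2 (C(n) = (2*n)**2 = 4*n**2)
1587 + C(63) = 1587 + 4*63**2 = 1587 + 4*3969 = 1587 + 15876 = 17463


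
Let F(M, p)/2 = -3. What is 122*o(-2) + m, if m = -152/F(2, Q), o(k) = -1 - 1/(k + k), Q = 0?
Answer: -397/6 ≈ -66.167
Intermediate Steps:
F(M, p) = -6 (F(M, p) = 2*(-3) = -6)
o(k) = -1 - 1/(2*k)
m = 76/3 (m = -152/(-6) = -152*(-⅙) = 76/3 ≈ 25.333)
122*o(-2) + m = 122*((-½ - 1*(-2))/(-2)) + 76/3 = 122*(-(-½ + 2)/2) + 76/3 = 122*(-½*3/2) + 76/3 = 122*(-¾) + 76/3 = -183/2 + 76/3 = -397/6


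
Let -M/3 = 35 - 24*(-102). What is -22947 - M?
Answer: -15498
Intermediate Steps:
M = -7449 (M = -3*(35 - 24*(-102)) = -3*(35 + 2448) = -3*2483 = -7449)
-22947 - M = -22947 - 1*(-7449) = -22947 + 7449 = -15498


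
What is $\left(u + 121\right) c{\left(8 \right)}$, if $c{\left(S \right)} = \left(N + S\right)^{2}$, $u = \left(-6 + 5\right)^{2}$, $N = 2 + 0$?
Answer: $12200$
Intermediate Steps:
$N = 2$
$u = 1$ ($u = \left(-1\right)^{2} = 1$)
$c{\left(S \right)} = \left(2 + S\right)^{2}$
$\left(u + 121\right) c{\left(8 \right)} = \left(1 + 121\right) \left(2 + 8\right)^{2} = 122 \cdot 10^{2} = 122 \cdot 100 = 12200$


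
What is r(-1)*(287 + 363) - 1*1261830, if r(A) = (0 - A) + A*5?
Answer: -1264430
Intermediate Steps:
r(A) = 4*A (r(A) = -A + 5*A = 4*A)
r(-1)*(287 + 363) - 1*1261830 = (4*(-1))*(287 + 363) - 1*1261830 = -4*650 - 1261830 = -2600 - 1261830 = -1264430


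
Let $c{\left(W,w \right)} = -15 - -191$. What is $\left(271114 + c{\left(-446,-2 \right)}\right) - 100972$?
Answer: $170318$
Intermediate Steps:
$c{\left(W,w \right)} = 176$ ($c{\left(W,w \right)} = -15 + 191 = 176$)
$\left(271114 + c{\left(-446,-2 \right)}\right) - 100972 = \left(271114 + 176\right) - 100972 = 271290 - 100972 = 170318$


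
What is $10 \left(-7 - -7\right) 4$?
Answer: $0$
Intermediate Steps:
$10 \left(-7 - -7\right) 4 = 10 \left(-7 + 7\right) 4 = 10 \cdot 0 \cdot 4 = 0 \cdot 4 = 0$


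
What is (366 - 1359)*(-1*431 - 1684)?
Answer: 2100195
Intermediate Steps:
(366 - 1359)*(-1*431 - 1684) = -993*(-431 - 1684) = -993*(-2115) = 2100195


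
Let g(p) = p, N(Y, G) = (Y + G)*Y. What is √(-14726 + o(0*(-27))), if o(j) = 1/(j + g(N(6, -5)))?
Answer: I*√530130/6 ≈ 121.35*I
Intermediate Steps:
N(Y, G) = Y*(G + Y) (N(Y, G) = (G + Y)*Y = Y*(G + Y))
o(j) = 1/(6 + j) (o(j) = 1/(j + 6*(-5 + 6)) = 1/(j + 6*1) = 1/(j + 6) = 1/(6 + j))
√(-14726 + o(0*(-27))) = √(-14726 + 1/(6 + 0*(-27))) = √(-14726 + 1/(6 + 0)) = √(-14726 + 1/6) = √(-14726 + ⅙) = √(-88355/6) = I*√530130/6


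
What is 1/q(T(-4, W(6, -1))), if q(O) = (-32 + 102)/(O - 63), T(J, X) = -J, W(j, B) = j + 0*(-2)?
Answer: -59/70 ≈ -0.84286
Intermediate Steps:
W(j, B) = j (W(j, B) = j + 0 = j)
q(O) = 70/(-63 + O)
1/q(T(-4, W(6, -1))) = 1/(70/(-63 - 1*(-4))) = 1/(70/(-63 + 4)) = 1/(70/(-59)) = 1/(70*(-1/59)) = 1/(-70/59) = -59/70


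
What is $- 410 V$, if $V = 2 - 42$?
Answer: $16400$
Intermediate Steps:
$V = -40$ ($V = 2 - 42 = -40$)
$- 410 V = \left(-410\right) \left(-40\right) = 16400$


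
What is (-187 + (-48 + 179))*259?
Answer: -14504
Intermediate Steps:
(-187 + (-48 + 179))*259 = (-187 + 131)*259 = -56*259 = -14504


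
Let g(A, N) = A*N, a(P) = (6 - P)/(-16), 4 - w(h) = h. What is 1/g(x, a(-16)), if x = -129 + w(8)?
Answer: 8/1463 ≈ 0.0054682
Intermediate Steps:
w(h) = 4 - h
a(P) = -3/8 + P/16 (a(P) = (6 - P)*(-1/16) = -3/8 + P/16)
x = -133 (x = -129 + (4 - 1*8) = -129 + (4 - 8) = -129 - 4 = -133)
1/g(x, a(-16)) = 1/(-133*(-3/8 + (1/16)*(-16))) = 1/(-133*(-3/8 - 1)) = 1/(-133*(-11/8)) = 1/(1463/8) = 8/1463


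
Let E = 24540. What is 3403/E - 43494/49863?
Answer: -27201787/37079940 ≈ -0.73360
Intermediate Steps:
3403/E - 43494/49863 = 3403/24540 - 43494/49863 = 3403*(1/24540) - 43494*1/49863 = 3403/24540 - 1318/1511 = -27201787/37079940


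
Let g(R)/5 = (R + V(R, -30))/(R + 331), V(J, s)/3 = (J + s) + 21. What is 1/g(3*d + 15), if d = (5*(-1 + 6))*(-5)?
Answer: 29/7335 ≈ 0.0039537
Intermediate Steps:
V(J, s) = 63 + 3*J + 3*s (V(J, s) = 3*((J + s) + 21) = 3*(21 + J + s) = 63 + 3*J + 3*s)
d = -125 (d = (5*5)*(-5) = 25*(-5) = -125)
g(R) = 5*(-27 + 4*R)/(331 + R) (g(R) = 5*((R + (63 + 3*R + 3*(-30)))/(R + 331)) = 5*((R + (63 + 3*R - 90))/(331 + R)) = 5*((R + (-27 + 3*R))/(331 + R)) = 5*((-27 + 4*R)/(331 + R)) = 5*(-27 + 4*R)/(331 + R))
1/g(3*d + 15) = 1/(5*(-27 + 4*(3*(-125) + 15))/(331 + (3*(-125) + 15))) = 1/(5*(-27 + 4*(-375 + 15))/(331 + (-375 + 15))) = 1/(5*(-27 + 4*(-360))/(331 - 360)) = 1/(5*(-27 - 1440)/(-29)) = 1/(5*(-1/29)*(-1467)) = 1/(7335/29) = 29/7335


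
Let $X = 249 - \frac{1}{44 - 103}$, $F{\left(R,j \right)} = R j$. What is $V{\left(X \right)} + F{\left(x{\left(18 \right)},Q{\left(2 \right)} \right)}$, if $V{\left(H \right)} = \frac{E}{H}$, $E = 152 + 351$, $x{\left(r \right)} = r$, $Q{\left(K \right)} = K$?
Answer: $\frac{558589}{14692} \approx 38.02$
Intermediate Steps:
$E = 503$
$X = \frac{14692}{59}$ ($X = 249 - \frac{1}{-59} = 249 - - \frac{1}{59} = 249 + \frac{1}{59} = \frac{14692}{59} \approx 249.02$)
$V{\left(H \right)} = \frac{503}{H}$
$V{\left(X \right)} + F{\left(x{\left(18 \right)},Q{\left(2 \right)} \right)} = \frac{503}{\frac{14692}{59}} + 18 \cdot 2 = 503 \cdot \frac{59}{14692} + 36 = \frac{29677}{14692} + 36 = \frac{558589}{14692}$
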